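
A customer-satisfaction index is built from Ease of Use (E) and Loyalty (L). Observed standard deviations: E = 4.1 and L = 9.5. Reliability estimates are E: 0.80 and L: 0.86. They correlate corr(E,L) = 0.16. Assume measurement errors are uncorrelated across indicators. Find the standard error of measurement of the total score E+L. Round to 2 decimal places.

Var(total) = 107.06 + 12.464 = 119.524.
True-score variance = 91.063 + 12.464 = 103.527, so reliability = 0.8662.
Error variance = 119.524 − 103.527 = 15.997; SEM = √15.997 = 4.00.

4.00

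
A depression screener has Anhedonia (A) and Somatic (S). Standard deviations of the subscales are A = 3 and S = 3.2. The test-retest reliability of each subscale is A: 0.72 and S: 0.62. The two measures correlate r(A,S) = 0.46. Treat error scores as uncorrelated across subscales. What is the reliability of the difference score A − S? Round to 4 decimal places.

Var(A−S) = 3² + 3.2² − 2·3·3.2·0.46 = 19.24 − 8.832 = 10.408.
With uncorrelated errors the cross-covariances are all true-score covariance, so they carry over unchanged; only the diagonal terms shrink to ρᵢσᵢ².
True-score variance = [3²·0.72 + 3.2²·0.62] − 8.832 = 12.8288 − 8.832 = 3.9968.
Reliability = 3.9968 / 10.408 = 0.3840.

0.3840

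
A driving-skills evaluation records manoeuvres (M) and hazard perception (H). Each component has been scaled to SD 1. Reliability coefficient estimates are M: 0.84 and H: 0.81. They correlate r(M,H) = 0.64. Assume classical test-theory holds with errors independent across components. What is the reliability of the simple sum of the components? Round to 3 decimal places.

Var(M+H) = 2 + 2·[0.64] = 2 + 1.28 = 3.28.
With uncorrelated errors the cross-covariances are all true-score covariance, so they carry over unchanged; only the diagonal terms shrink to ρᵢσᵢ².
True-score variance = [0.84 + 0.81] + 1.28 = 1.65 + 1.28 = 2.93.
Reliability = 2.93 / 3.28 = 0.893.

0.893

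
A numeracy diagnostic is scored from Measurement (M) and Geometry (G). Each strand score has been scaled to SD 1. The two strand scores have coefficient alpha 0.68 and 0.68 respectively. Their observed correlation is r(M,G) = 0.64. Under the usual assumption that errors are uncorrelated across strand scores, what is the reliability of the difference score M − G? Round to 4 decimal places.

Var(M−G) = 1 + 1 − 2·0.64 = 2 − 1.28 = 0.72.
Under uncorrelated errors the observed covariances equal the true-score covariances, so only the own-variance terms attenuate.
True-score variance = [0.68 + 0.68] − 1.28 = 1.36 − 1.28 = 0.08.
Reliability = 0.08 / 0.72 = 0.1111.

0.1111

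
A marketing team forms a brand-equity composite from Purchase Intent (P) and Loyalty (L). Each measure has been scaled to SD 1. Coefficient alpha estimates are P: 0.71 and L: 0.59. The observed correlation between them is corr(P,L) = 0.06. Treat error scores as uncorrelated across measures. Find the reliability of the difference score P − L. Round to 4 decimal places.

Var(P−L) = 1 + 1 − 2·0.06 = 2 − 0.12 = 1.88.
With uncorrelated errors the cross-covariances are all true-score covariance, so they carry over unchanged; only the diagonal terms shrink to ρᵢσᵢ².
True-score variance = [0.71 + 0.59] − 0.12 = 1.3 − 0.12 = 1.18.
Reliability = 1.18 / 1.88 = 0.6277.

0.6277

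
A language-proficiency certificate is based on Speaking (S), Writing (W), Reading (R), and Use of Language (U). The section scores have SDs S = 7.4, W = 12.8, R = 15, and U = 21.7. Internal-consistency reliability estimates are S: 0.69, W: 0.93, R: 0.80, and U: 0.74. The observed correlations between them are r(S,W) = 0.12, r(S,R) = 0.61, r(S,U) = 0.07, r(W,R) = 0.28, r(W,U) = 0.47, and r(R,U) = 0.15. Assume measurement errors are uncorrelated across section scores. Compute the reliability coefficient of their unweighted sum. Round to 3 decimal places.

Var(S+W+R+U) = 7.4² + 12.8² + 15² + 21.7² + 2·[7.4·12.8·0.12 + 7.4·15·0.61 + 7.4·21.7·0.07 + 12.8·15·0.28 + 12.8·21.7·0.47 + 15·21.7·0.15] = 914.49 + 646.898 = 1561.39.
Under uncorrelated errors the observed covariances equal the true-score covariances, so only the own-variance terms attenuate.
True-score variance = [7.4²·0.69 + 12.8²·0.93 + 15²·0.80 + 21.7²·0.74] + 646.898 = 718.614 + 646.898 = 1365.51.
Reliability = 1365.51 / 1561.39 = 0.875.

0.875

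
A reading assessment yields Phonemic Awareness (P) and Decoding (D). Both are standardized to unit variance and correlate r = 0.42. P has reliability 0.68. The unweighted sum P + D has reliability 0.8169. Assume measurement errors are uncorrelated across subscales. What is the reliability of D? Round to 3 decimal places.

0.800

Var(P+D) = 2 + 2·0.42 = 2.840.
True-score variance = ρ_P + ρ_D + 2·0.42, so 0.8169 = (0.68 + ρ_D + 0.84) / 2.840.
ρ_D = 0.8169·2.840 − 0.68 − 0.84 = 0.800.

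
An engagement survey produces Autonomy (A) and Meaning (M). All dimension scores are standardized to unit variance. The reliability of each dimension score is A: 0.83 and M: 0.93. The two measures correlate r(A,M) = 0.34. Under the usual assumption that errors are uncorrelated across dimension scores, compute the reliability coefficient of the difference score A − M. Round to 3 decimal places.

0.818

Var(A−M) = 1 + 1 − 2·0.34 = 2 − 0.68 = 1.32.
Because errors are independent across components, Cov(Tᵢ,Tⱼ) = Cov(Xᵢ,Xⱼ); the off-diagonal part of the true-score variance is the same as above.
True-score variance = [0.83 + 0.93] − 0.68 = 1.76 − 0.68 = 1.08.
Reliability = 1.08 / 1.32 = 0.818.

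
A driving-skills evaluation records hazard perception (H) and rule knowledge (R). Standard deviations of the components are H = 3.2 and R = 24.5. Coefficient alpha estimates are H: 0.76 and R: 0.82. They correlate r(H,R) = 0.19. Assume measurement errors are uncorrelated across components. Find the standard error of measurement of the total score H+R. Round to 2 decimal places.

Var(total) = 610.49 + 29.792 = 640.282.
True-score variance = 499.987 + 29.792 = 529.779, so reliability = 0.8274.
Error variance = 640.282 − 529.779 = 110.503; SEM = √110.503 = 10.51.

10.51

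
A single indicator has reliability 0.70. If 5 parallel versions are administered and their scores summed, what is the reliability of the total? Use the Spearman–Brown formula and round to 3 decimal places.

ρ_k = kρ / (1 + (k−1)ρ) = 5·0.70 / (1 + 4·0.70) = 3.500 / 3.800 = 0.921.

0.921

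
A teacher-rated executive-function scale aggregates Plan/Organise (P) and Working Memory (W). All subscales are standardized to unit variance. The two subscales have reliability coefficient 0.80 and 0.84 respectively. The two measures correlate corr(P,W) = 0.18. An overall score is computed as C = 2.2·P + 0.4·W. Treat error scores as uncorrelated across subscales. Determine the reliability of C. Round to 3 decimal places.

Var(C) = 2.2² + 0.4² + 2·[0.88·0.18] = 5 + 0.3168 = 5.3168.
With uncorrelated errors the cross-covariances are all true-score covariance, so they carry over unchanged; only the diagonal terms shrink to ρᵢσᵢ².
True-score variance = [2.2²·0.80 + 0.4²·0.84] + 0.3168 = 4.0064 + 0.3168 = 4.3232.
Reliability = 4.3232 / 5.3168 = 0.813.

0.813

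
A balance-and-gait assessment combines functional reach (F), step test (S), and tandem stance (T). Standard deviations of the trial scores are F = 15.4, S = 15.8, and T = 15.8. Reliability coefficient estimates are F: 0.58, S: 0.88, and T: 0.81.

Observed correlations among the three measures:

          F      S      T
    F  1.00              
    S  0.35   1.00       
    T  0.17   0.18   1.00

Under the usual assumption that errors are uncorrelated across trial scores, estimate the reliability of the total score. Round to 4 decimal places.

0.8360

Var(F+S+T) = 15.4² + 15.8² + 15.8² + 2·[15.4·15.8·0.35 + 15.4·15.8·0.17 + 15.8·15.8·0.18] = 736.44 + 342.923 = 1079.36.
Under uncorrelated errors the observed covariances equal the true-score covariances, so only the own-variance terms attenuate.
True-score variance = [15.4²·0.58 + 15.8²·0.88 + 15.8²·0.81] + 342.923 = 559.444 + 342.923 = 902.368.
Reliability = 902.368 / 1079.36 = 0.8360.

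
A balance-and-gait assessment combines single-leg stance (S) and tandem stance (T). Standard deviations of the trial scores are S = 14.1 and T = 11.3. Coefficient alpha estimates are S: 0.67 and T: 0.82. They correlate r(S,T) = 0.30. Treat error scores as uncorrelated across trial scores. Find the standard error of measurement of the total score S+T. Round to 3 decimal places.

9.412

Var(total) = 326.5 + 95.598 = 422.098.
True-score variance = 237.909 + 95.598 = 333.507, so reliability = 0.7901.
Error variance = 422.098 − 333.507 = 88.5915; SEM = √88.5915 = 9.412.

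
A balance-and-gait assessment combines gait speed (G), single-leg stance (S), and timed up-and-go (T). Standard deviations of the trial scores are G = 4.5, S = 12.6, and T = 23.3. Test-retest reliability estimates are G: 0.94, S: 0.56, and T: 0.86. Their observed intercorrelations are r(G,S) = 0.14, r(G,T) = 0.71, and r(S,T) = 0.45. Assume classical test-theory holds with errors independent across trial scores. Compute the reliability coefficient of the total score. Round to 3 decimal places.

0.872

Var(G+S+T) = 4.5² + 12.6² + 23.3² + 2·[4.5·12.6·0.14 + 4.5·23.3·0.71 + 12.6·23.3·0.45] = 721.9 + 428.985 = 1150.88.
Under uncorrelated errors the observed covariances equal the true-score covariances, so only the own-variance terms attenuate.
True-score variance = [4.5²·0.94 + 12.6²·0.56 + 23.3²·0.86] + 428.985 = 574.826 + 428.985 = 1003.81.
Reliability = 1003.81 / 1150.88 = 0.872.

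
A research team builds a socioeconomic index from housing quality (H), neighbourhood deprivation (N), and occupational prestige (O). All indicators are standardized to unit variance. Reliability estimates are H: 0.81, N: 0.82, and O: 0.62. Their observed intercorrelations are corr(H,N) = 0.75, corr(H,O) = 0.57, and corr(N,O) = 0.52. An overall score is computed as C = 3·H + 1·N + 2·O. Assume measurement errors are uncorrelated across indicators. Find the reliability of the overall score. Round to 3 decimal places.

Var(C) = 3² + 1 + 2² + 2·[3·0.75 + 6·0.57 + 2·0.52] = 14 + 13.42 = 27.42.
Because errors are independent across components, Cov(Tᵢ,Tⱼ) = Cov(Xᵢ,Xⱼ); the off-diagonal part of the true-score variance is the same as above.
True-score variance = [3²·0.81 + 0.82 + 2²·0.62] + 13.42 = 10.59 + 13.42 = 24.01.
Reliability = 24.01 / 27.42 = 0.876.

0.876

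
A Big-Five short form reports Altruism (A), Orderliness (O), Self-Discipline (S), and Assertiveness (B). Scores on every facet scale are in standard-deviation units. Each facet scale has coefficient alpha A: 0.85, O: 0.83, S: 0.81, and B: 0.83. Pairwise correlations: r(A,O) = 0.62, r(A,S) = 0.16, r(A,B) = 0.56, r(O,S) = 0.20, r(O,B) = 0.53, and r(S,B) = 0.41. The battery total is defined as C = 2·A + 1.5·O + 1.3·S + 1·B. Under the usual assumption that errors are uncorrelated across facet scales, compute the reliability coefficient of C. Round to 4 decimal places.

Var(C) = 2² + 1.5² + 1.3² + 1 + 2·[3·0.62 + 2.6·0.16 + 2·0.56 + 1.95·0.20 + 1.5·0.53 + 1.3·0.41] = 8.94 + 10.228 = 19.168.
Under uncorrelated errors the observed covariances equal the true-score covariances, so only the own-variance terms attenuate.
True-score variance = [2²·0.85 + 1.5²·0.83 + 1.3²·0.81 + 0.83] + 10.228 = 7.4664 + 10.228 = 17.6944.
Reliability = 17.6944 / 19.168 = 0.9231.

0.9231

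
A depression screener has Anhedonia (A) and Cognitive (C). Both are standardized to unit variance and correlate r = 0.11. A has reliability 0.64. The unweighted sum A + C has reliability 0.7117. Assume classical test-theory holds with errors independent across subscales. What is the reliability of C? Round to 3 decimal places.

0.720

Var(A+C) = 2 + 2·0.11 = 2.220.
True-score variance = ρ_A + ρ_C + 2·0.11, so 0.7117 = (0.64 + ρ_C + 0.22) / 2.220.
ρ_C = 0.7117·2.220 − 0.64 − 0.22 = 0.720.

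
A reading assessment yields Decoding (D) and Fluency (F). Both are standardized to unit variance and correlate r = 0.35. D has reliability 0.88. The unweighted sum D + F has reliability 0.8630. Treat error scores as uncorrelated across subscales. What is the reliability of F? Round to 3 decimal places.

0.750

Var(D+F) = 2 + 2·0.35 = 2.700.
True-score variance = ρ_D + ρ_F + 2·0.35, so 0.8630 = (0.88 + ρ_F + 0.70) / 2.700.
ρ_F = 0.8630·2.700 − 0.88 − 0.70 = 0.750.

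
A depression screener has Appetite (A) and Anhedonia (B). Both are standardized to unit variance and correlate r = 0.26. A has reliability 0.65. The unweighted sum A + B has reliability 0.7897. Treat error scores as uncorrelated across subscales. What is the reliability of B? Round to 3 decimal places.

0.820

Var(A+B) = 2 + 2·0.26 = 2.520.
True-score variance = ρ_A + ρ_B + 2·0.26, so 0.7897 = (0.65 + ρ_B + 0.52) / 2.520.
ρ_B = 0.7897·2.520 − 0.65 − 0.52 = 0.820.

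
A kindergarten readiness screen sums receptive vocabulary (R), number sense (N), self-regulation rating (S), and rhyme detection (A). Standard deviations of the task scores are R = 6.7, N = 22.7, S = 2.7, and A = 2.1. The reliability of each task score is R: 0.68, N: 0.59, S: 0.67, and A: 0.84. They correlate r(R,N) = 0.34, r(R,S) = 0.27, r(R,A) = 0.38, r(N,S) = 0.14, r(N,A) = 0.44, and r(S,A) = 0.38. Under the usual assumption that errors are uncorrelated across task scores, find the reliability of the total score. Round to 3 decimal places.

Var(R+N+S+A) = 6.7² + 22.7² + 2.7² + 2.1² + 2·[6.7·22.7·0.34 + 6.7·2.7·0.27 + 6.7·2.1·0.38 + 22.7·2.7·0.14 + 22.7·2.1·0.44 + 2.7·2.1·0.38] = 571.88 + 187.303 = 759.183.
Because errors are independent across components, Cov(Tᵢ,Tⱼ) = Cov(Xᵢ,Xⱼ); the off-diagonal part of the true-score variance is the same as above.
True-score variance = [6.7²·0.68 + 22.7²·0.59 + 2.7²·0.67 + 2.1²·0.84] + 187.303 = 343.135 + 187.303 = 530.438.
Reliability = 530.438 / 759.183 = 0.699.

0.699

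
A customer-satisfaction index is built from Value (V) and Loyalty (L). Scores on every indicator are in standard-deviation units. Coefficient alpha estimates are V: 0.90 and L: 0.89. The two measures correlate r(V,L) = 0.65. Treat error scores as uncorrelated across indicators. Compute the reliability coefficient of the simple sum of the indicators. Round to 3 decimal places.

Var(V+L) = 2 + 2·[0.65] = 2 + 1.3 = 3.3.
Because errors are independent across components, Cov(Tᵢ,Tⱼ) = Cov(Xᵢ,Xⱼ); the off-diagonal part of the true-score variance is the same as above.
True-score variance = [0.90 + 0.89] + 1.3 = 1.79 + 1.3 = 3.09.
Reliability = 3.09 / 3.3 = 0.936.

0.936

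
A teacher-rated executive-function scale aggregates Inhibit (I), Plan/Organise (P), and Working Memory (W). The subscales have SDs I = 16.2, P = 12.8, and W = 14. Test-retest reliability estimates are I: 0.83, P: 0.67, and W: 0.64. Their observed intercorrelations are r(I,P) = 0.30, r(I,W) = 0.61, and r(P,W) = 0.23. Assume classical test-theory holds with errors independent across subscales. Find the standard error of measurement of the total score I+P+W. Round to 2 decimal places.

Var(total) = 622.28 + 483.544 = 1105.82.
True-score variance = 453.038 + 483.544 = 936.582, so reliability = 0.8470.
Error variance = 1105.82 − 936.582 = 169.242; SEM = √169.242 = 13.01.

13.01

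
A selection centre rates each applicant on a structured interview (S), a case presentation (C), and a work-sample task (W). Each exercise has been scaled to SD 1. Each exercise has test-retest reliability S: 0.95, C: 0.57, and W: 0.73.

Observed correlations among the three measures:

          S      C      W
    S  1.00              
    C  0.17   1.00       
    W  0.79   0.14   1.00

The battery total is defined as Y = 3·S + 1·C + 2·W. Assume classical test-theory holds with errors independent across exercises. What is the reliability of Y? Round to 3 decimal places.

Var(Y) = 3² + 1 + 2² + 2·[3·0.17 + 6·0.79 + 2·0.14] = 14 + 11.06 = 25.06.
With uncorrelated errors the cross-covariances are all true-score covariance, so they carry over unchanged; only the diagonal terms shrink to ρᵢσᵢ².
True-score variance = [3²·0.95 + 0.57 + 2²·0.73] + 11.06 = 12.04 + 11.06 = 23.1.
Reliability = 23.1 / 25.06 = 0.922.

0.922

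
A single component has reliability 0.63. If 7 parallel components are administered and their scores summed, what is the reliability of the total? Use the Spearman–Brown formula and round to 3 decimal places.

ρ_k = kρ / (1 + (k−1)ρ) = 7·0.63 / (1 + 6·0.63) = 4.410 / 4.780 = 0.923.

0.923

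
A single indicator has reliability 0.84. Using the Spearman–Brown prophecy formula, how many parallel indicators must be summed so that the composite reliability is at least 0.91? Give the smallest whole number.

2

k ≥ ρ*(1−ρ₁)/(ρ₁(1−ρ*)) = 0.91·0.16 / (0.84·0.09) = 1.926.
Smallest integer k = 2.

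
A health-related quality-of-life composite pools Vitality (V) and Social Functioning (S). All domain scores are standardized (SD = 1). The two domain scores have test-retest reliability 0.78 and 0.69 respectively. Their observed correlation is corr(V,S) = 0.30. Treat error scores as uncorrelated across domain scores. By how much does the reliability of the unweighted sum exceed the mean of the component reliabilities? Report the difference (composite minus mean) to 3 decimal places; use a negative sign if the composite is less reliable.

Var(sum) = 2 + 0.6 = 2.6; true-score variance = 1.47 + 0.6 = 2.07; composite reliability = 0.7962.
Mean component reliability = 0.7350.
Difference = 0.7962 − 0.7350 = 0.061.

0.061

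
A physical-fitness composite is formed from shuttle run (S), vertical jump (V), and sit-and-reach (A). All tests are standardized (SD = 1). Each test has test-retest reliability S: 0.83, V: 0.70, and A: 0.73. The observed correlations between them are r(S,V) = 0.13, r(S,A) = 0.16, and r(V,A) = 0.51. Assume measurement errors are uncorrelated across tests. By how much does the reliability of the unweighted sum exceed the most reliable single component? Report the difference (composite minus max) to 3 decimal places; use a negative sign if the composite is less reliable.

0.009

Var(sum) = 3 + 1.6 = 4.6; true-score variance = 2.26 + 1.6 = 3.86; composite reliability = 0.8391.
Max component reliability = 0.8300.
Difference = 0.8391 − 0.8300 = 0.009.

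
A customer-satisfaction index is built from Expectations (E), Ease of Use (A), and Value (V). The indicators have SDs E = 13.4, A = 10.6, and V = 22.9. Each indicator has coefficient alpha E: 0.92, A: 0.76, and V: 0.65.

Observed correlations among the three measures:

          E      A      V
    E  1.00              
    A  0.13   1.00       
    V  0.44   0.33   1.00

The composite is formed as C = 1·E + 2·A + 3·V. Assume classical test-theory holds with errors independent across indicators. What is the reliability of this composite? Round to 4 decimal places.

Var(C) = 13.4² + 2²·10.6² + 3²·22.9² + 2·[2·13.4·10.6·0.13 + 3·13.4·22.9·0.44 + 6·10.6·22.9·0.33] = 5348.69 + 1845.22 = 7193.91.
With uncorrelated errors the cross-covariances are all true-score covariance, so they carry over unchanged; only the diagonal terms shrink to ρᵢσᵢ².
True-score variance = [13.4²·0.92 + 2²·10.6²·0.76 + 3²·22.9²·0.65] + 1845.22 = 3574.57 + 1845.22 = 5419.79.
Reliability = 5419.79 / 7193.91 = 0.7534.

0.7534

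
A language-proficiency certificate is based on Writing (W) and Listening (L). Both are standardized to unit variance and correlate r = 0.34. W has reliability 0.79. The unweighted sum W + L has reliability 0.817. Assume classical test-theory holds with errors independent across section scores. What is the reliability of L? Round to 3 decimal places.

Var(W+L) = 2 + 2·0.34 = 2.680.
True-score variance = ρ_W + ρ_L + 2·0.34, so 0.817 = (0.79 + ρ_L + 0.68) / 2.680.
ρ_L = 0.817·2.680 − 0.79 − 0.68 = 0.720.

0.720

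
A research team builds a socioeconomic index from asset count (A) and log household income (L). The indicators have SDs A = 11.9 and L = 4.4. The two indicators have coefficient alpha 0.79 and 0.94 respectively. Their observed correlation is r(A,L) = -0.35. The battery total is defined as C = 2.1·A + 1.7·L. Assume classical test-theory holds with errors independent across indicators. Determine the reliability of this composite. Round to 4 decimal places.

Var(C) = 2.1²·11.9² + 1.7²·4.4² + 2·[3.57·11.9·4.4·(-0.35)] = 680.451 − 130.848 = 549.603.
Because errors are independent across components, Cov(Tᵢ,Tⱼ) = Cov(Xᵢ,Xⱼ); the off-diagonal part of the true-score variance is the same as above.
True-score variance = [2.1²·11.9²·0.79 + 1.7²·4.4²·0.94] − 130.848 = 545.948 − 130.848 = 415.101.
Reliability = 415.101 / 549.603 = 0.7553.

0.7553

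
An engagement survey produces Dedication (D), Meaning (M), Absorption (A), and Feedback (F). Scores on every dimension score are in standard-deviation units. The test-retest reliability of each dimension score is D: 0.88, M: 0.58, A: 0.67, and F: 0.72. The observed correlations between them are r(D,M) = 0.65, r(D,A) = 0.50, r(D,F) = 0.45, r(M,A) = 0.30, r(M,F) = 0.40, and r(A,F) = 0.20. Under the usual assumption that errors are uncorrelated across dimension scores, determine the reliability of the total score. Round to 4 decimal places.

Var(D+M+A+F) = 4 + 2·[0.65 + 0.50 + 0.45 + 0.30 + 0.40 + 0.20] = 4 + 5 = 9.
With uncorrelated errors the cross-covariances are all true-score covariance, so they carry over unchanged; only the diagonal terms shrink to ρᵢσᵢ².
True-score variance = [0.88 + 0.58 + 0.67 + 0.72] + 5 = 2.85 + 5 = 7.85.
Reliability = 7.85 / 9 = 0.8722.

0.8722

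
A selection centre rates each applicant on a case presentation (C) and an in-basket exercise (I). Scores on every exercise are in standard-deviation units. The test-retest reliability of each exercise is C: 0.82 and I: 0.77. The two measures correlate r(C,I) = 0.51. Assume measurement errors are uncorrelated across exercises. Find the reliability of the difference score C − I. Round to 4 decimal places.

Var(C−I) = 1 + 1 − 2·0.51 = 2 − 1.02 = 0.98.
Under uncorrelated errors the observed covariances equal the true-score covariances, so only the own-variance terms attenuate.
True-score variance = [0.82 + 0.77] − 1.02 = 1.59 − 1.02 = 0.57.
Reliability = 0.57 / 0.98 = 0.5816.

0.5816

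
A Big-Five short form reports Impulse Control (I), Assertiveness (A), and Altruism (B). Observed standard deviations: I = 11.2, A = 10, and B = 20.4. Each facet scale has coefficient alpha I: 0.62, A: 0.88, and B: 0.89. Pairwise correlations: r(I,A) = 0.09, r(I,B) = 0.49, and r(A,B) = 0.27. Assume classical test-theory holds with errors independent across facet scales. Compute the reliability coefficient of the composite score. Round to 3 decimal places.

0.894

Var(I+A+B) = 11.2² + 10² + 20.4² + 2·[11.2·10·0.09 + 11.2·20.4·0.49 + 10·20.4·0.27] = 641.6 + 354.23 = 995.83.
With uncorrelated errors the cross-covariances are all true-score covariance, so they carry over unchanged; only the diagonal terms shrink to ρᵢσᵢ².
True-score variance = [11.2²·0.62 + 10²·0.88 + 20.4²·0.89] + 354.23 = 536.155 + 354.23 = 890.386.
Reliability = 890.386 / 995.83 = 0.894.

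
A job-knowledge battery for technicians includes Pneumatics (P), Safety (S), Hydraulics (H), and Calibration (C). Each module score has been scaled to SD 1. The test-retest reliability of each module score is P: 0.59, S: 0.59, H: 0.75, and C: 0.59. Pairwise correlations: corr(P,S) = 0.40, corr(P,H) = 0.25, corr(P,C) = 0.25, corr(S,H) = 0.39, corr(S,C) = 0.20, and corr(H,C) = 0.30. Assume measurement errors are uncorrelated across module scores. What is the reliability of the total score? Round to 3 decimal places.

0.805

Var(P+S+H+C) = 4 + 2·[0.40 + 0.25 + 0.25 + 0.39 + 0.20 + 0.30] = 4 + 3.58 = 7.58.
With uncorrelated errors the cross-covariances are all true-score covariance, so they carry over unchanged; only the diagonal terms shrink to ρᵢσᵢ².
True-score variance = [0.59 + 0.59 + 0.75 + 0.59] + 3.58 = 2.52 + 3.58 = 6.1.
Reliability = 6.1 / 7.58 = 0.805.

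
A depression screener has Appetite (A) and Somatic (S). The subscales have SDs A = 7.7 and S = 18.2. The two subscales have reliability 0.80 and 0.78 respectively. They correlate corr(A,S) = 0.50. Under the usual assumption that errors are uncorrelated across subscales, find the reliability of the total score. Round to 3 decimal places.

Var(A+S) = 7.7² + 18.2² + 2·[7.7·18.2·0.50] = 390.53 + 140.14 = 530.67.
Because errors are independent across components, Cov(Tᵢ,Tⱼ) = Cov(Xᵢ,Xⱼ); the off-diagonal part of the true-score variance is the same as above.
True-score variance = [7.7²·0.80 + 18.2²·0.78] + 140.14 = 305.799 + 140.14 = 445.939.
Reliability = 445.939 / 530.67 = 0.840.

0.840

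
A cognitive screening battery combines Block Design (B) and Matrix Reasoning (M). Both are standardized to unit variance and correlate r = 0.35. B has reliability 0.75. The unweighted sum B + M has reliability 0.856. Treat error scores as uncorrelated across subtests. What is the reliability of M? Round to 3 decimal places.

0.861

Var(B+M) = 2 + 2·0.35 = 2.700.
True-score variance = ρ_B + ρ_M + 2·0.35, so 0.856 = (0.75 + ρ_M + 0.70) / 2.700.
ρ_M = 0.856·2.700 − 0.75 − 0.70 = 0.861.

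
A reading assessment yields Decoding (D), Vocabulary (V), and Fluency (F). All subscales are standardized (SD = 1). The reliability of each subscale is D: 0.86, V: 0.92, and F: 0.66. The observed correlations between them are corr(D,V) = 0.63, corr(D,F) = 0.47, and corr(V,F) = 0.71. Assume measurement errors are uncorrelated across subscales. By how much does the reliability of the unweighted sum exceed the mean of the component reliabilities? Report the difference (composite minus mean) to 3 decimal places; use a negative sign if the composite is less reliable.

Var(sum) = 3 + 3.62 = 6.62; true-score variance = 2.44 + 3.62 = 6.06; composite reliability = 0.9154.
Mean component reliability = 0.8133.
Difference = 0.9154 − 0.8133 = 0.102.

0.102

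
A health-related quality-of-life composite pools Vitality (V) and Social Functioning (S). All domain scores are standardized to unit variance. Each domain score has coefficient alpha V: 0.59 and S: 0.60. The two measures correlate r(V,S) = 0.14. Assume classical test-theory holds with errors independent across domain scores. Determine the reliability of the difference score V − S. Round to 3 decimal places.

0.529

Var(V−S) = 1 + 1 − 2·0.14 = 2 − 0.28 = 1.72.
Because errors are independent across components, Cov(Tᵢ,Tⱼ) = Cov(Xᵢ,Xⱼ); the off-diagonal part of the true-score variance is the same as above.
True-score variance = [0.59 + 0.60] − 0.28 = 1.19 − 0.28 = 0.91.
Reliability = 0.91 / 1.72 = 0.529.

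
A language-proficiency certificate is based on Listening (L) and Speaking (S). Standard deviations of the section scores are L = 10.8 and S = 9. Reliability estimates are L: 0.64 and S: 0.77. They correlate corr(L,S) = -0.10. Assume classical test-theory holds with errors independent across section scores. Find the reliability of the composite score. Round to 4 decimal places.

Var(L+S) = 10.8² + 9² + 2·[10.8·9·(-0.10)] = 197.64 − 19.44 = 178.2.
Because errors are independent across components, Cov(Tᵢ,Tⱼ) = Cov(Xᵢ,Xⱼ); the off-diagonal part of the true-score variance is the same as above.
True-score variance = [10.8²·0.64 + 9²·0.77] − 19.44 = 137.02 − 19.44 = 117.58.
Reliability = 117.58 / 178.2 = 0.6598.

0.6598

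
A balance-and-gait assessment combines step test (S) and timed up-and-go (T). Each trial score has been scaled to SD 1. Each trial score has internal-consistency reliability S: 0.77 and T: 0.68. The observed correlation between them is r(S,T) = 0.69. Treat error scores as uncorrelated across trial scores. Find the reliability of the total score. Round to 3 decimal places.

Var(S+T) = 2 + 2·[0.69] = 2 + 1.38 = 3.38.
Because errors are independent across components, Cov(Tᵢ,Tⱼ) = Cov(Xᵢ,Xⱼ); the off-diagonal part of the true-score variance is the same as above.
True-score variance = [0.77 + 0.68] + 1.38 = 1.45 + 1.38 = 2.83.
Reliability = 2.83 / 3.38 = 0.837.

0.837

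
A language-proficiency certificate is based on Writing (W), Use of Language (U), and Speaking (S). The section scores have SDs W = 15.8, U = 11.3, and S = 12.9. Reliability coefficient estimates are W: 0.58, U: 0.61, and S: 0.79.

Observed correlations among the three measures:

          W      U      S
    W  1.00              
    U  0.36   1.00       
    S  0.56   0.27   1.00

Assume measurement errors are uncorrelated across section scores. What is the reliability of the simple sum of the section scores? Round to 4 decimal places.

Var(W+U+S) = 15.8² + 11.3² + 12.9² + 2·[15.8·11.3·0.36 + 15.8·12.9·0.56 + 11.3·12.9·0.27] = 543.74 + 435.543 = 979.283.
With uncorrelated errors the cross-covariances are all true-score covariance, so they carry over unchanged; only the diagonal terms shrink to ρᵢσᵢ².
True-score variance = [15.8²·0.58 + 11.3²·0.61 + 12.9²·0.79] + 435.543 = 354.146 + 435.543 = 789.689.
Reliability = 789.689 / 979.283 = 0.8064.

0.8064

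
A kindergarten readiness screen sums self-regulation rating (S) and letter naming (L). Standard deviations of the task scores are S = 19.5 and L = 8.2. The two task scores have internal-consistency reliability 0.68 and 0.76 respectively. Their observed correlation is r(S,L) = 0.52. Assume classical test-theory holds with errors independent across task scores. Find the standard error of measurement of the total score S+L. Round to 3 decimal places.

11.740

Var(total) = 447.49 + 166.296 = 613.786.
True-score variance = 309.672 + 166.296 = 475.968, so reliability = 0.7755.
Error variance = 613.786 − 475.968 = 137.818; SEM = √137.818 = 11.740.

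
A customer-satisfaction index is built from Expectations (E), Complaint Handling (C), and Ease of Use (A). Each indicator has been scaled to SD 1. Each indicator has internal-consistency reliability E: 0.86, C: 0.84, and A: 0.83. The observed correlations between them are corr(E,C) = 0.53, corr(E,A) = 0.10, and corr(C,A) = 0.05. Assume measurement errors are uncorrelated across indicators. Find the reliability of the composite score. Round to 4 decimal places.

Var(E+C+A) = 3 + 2·[0.53 + 0.10 + 0.05] = 3 + 1.36 = 4.36.
With uncorrelated errors the cross-covariances are all true-score covariance, so they carry over unchanged; only the diagonal terms shrink to ρᵢσᵢ².
True-score variance = [0.86 + 0.84 + 0.83] + 1.36 = 2.53 + 1.36 = 3.89.
Reliability = 3.89 / 4.36 = 0.8922.

0.8922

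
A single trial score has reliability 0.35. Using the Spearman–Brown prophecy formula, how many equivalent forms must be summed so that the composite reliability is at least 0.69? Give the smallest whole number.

k ≥ ρ*(1−ρ₁)/(ρ₁(1−ρ*)) = 0.69·0.65 / (0.35·0.31) = 4.134.
Smallest integer k = 5.

5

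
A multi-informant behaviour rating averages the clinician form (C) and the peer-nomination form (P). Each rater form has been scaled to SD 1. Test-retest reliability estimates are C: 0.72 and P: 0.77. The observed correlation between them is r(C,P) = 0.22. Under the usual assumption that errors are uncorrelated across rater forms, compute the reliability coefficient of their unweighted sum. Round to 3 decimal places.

Var(C+P) = 2 + 2·[0.22] = 2 + 0.44 = 2.44.
Under uncorrelated errors the observed covariances equal the true-score covariances, so only the own-variance terms attenuate.
True-score variance = [0.72 + 0.77] + 0.44 = 1.49 + 0.44 = 1.93.
Reliability = 1.93 / 2.44 = 0.791.

0.791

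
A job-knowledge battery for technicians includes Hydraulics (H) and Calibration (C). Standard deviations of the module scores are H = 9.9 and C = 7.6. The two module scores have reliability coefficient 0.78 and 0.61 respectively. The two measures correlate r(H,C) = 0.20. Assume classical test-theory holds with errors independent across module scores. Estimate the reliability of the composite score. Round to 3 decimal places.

0.763

Var(H+C) = 9.9² + 7.6² + 2·[9.9·7.6·0.20] = 155.77 + 30.096 = 185.866.
Under uncorrelated errors the observed covariances equal the true-score covariances, so only the own-variance terms attenuate.
True-score variance = [9.9²·0.78 + 7.6²·0.61] + 30.096 = 111.681 + 30.096 = 141.777.
Reliability = 141.777 / 185.866 = 0.763.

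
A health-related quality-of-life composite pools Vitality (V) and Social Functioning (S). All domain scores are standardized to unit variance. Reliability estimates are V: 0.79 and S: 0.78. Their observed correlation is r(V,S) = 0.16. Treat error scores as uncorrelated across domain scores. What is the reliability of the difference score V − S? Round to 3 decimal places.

0.744

Var(V−S) = 1 + 1 − 2·0.16 = 2 − 0.32 = 1.68.
With uncorrelated errors the cross-covariances are all true-score covariance, so they carry over unchanged; only the diagonal terms shrink to ρᵢσᵢ².
True-score variance = [0.79 + 0.78] − 0.32 = 1.57 − 0.32 = 1.25.
Reliability = 1.25 / 1.68 = 0.744.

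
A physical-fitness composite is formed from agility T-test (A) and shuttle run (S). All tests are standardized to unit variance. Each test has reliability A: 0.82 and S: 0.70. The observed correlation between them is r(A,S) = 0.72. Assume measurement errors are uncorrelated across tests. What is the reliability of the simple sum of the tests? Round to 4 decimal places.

Var(A+S) = 2 + 2·[0.72] = 2 + 1.44 = 3.44.
With uncorrelated errors the cross-covariances are all true-score covariance, so they carry over unchanged; only the diagonal terms shrink to ρᵢσᵢ².
True-score variance = [0.82 + 0.70] + 1.44 = 1.52 + 1.44 = 2.96.
Reliability = 2.96 / 3.44 = 0.8605.

0.8605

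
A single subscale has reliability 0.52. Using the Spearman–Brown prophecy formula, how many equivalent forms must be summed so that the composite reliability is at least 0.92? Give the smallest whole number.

11

k ≥ ρ*(1−ρ₁)/(ρ₁(1−ρ*)) = 0.92·0.48 / (0.52·0.08) = 10.615.
Smallest integer k = 11.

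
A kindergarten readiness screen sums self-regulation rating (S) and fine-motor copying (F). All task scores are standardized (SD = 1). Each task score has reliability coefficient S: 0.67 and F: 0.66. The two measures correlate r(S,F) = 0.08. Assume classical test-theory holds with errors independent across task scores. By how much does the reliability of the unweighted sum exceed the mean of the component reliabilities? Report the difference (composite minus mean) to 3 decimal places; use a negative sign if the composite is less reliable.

Var(sum) = 2 + 0.16 = 2.16; true-score variance = 1.33 + 0.16 = 1.49; composite reliability = 0.6898.
Mean component reliability = 0.6650.
Difference = 0.6898 − 0.6650 = 0.025.

0.025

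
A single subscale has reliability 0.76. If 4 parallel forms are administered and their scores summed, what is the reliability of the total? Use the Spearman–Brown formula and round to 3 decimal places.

ρ_k = kρ / (1 + (k−1)ρ) = 4·0.76 / (1 + 3·0.76) = 3.040 / 3.280 = 0.927.

0.927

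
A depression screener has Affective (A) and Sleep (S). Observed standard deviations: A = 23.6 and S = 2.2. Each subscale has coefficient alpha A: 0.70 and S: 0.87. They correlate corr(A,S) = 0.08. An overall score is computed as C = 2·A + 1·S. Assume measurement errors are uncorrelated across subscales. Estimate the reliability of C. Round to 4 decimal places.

Var(C) = 2²·23.6² + 2.2² + 2·[2·23.6·2.2·0.08] = 2232.68 + 16.6144 = 2249.29.
With uncorrelated errors the cross-covariances are all true-score covariance, so they carry over unchanged; only the diagonal terms shrink to ρᵢσᵢ².
True-score variance = [2²·23.6²·0.70 + 2.2²·0.87] + 16.6144 = 1563.7 + 16.6144 = 1580.31.
Reliability = 1580.31 / 2249.29 = 0.7026.

0.7026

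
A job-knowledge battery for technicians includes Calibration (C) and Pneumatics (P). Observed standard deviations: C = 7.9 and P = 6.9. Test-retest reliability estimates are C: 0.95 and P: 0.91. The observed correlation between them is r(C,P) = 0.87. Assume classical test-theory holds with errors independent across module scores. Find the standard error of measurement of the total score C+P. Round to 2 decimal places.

2.72

Var(total) = 110.02 + 94.8474 = 204.867.
True-score variance = 102.615 + 94.8474 = 197.462, so reliability = 0.9639.
Error variance = 204.867 − 197.462 = 7.4054; SEM = √7.4054 = 2.72.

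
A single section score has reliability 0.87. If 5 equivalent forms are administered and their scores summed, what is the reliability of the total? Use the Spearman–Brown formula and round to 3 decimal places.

ρ_k = kρ / (1 + (k−1)ρ) = 5·0.87 / (1 + 4·0.87) = 4.350 / 4.480 = 0.971.

0.971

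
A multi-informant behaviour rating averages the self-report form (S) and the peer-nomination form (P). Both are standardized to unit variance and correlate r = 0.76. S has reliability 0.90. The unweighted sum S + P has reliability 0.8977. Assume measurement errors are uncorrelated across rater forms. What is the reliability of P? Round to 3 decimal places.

Var(S+P) = 2 + 2·0.76 = 3.520.
True-score variance = ρ_S + ρ_P + 2·0.76, so 0.8977 = (0.90 + ρ_P + 1.52) / 3.520.
ρ_P = 0.8977·3.520 − 0.90 − 1.52 = 0.740.

0.740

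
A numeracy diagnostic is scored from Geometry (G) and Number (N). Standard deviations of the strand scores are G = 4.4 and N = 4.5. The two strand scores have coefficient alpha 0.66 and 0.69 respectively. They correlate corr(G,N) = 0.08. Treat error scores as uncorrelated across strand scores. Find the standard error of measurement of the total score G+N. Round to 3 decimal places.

3.586

Var(total) = 39.61 + 3.168 = 42.778.
True-score variance = 26.7501 + 3.168 = 29.9181, so reliability = 0.6994.
Error variance = 42.778 − 29.9181 = 12.8599; SEM = √12.8599 = 3.586.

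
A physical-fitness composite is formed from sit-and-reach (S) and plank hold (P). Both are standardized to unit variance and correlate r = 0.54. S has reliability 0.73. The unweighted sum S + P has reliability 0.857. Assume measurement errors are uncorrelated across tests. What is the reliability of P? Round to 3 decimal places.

0.830

Var(S+P) = 2 + 2·0.54 = 3.080.
True-score variance = ρ_S + ρ_P + 2·0.54, so 0.857 = (0.73 + ρ_P + 1.08) / 3.080.
ρ_P = 0.857·3.080 − 0.73 − 1.08 = 0.830.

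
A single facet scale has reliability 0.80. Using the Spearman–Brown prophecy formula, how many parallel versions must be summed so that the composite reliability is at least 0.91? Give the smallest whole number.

3

k ≥ ρ*(1−ρ₁)/(ρ₁(1−ρ*)) = 0.91·0.20 / (0.80·0.09) = 2.528.
Smallest integer k = 3.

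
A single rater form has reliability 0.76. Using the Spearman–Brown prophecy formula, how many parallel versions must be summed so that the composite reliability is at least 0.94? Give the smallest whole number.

5

k ≥ ρ*(1−ρ₁)/(ρ₁(1−ρ*)) = 0.94·0.24 / (0.76·0.06) = 4.947.
Smallest integer k = 5.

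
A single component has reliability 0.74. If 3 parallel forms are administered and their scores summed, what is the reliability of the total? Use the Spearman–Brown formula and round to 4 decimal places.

0.8952

ρ_k = kρ / (1 + (k−1)ρ) = 3·0.74 / (1 + 2·0.74) = 2.220 / 2.480 = 0.8952.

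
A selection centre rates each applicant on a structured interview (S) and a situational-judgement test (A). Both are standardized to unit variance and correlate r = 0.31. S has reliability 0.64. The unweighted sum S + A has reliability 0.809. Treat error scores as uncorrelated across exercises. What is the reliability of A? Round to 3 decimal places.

0.860

Var(S+A) = 2 + 2·0.31 = 2.620.
True-score variance = ρ_S + ρ_A + 2·0.31, so 0.809 = (0.64 + ρ_A + 0.62) / 2.620.
ρ_A = 0.809·2.620 − 0.64 − 0.62 = 0.860.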